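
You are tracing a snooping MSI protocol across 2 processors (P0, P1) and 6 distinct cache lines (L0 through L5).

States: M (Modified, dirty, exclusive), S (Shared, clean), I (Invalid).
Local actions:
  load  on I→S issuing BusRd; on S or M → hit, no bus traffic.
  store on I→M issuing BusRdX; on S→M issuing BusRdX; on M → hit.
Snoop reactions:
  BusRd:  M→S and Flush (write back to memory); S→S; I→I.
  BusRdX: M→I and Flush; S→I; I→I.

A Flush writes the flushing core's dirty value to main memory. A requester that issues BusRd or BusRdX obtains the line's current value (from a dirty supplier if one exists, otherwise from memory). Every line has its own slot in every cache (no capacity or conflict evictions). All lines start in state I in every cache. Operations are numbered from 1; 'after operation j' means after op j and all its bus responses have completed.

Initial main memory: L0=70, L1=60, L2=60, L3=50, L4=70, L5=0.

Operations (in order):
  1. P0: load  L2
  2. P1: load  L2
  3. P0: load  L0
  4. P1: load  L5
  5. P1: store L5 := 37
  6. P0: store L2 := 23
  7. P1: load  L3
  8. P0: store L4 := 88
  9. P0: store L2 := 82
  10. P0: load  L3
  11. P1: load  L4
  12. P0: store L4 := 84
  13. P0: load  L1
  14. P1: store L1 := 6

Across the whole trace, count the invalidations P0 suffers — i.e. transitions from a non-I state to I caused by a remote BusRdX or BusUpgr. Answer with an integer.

step 1: P0: load  L2  ⟶  SI  (L2)  txn=BusRd  M[L2]=60
step 2: P1: load  L2  ⟶  SS  (L2)  txn=BusRd  M[L2]=60
step 3: P0: load  L0  ⟶  SI  (L0)  txn=BusRd  M[L0]=70
step 4: P1: load  L5  ⟶  IS  (L5)  txn=BusRd  M[L5]=0
step 5: P1: store L5 := 37  ⟶  IM  (L5)  txn=BusRdX  M[L5]=0
step 6: P0: store L2 := 23  ⟶  MI  (L2)  txn=BusRdX  M[L2]=60
step 7: P1: load  L3  ⟶  IS  (L3)  txn=BusRd  M[L3]=50
step 8: P0: store L4 := 88  ⟶  MI  (L4)  txn=BusRdX  M[L4]=70
step 9: P0: store L2 := 82  ⟶  MI  (L2)  txn=∅  M[L2]=60
step 10: P0: load  L3  ⟶  SS  (L3)  txn=BusRd  M[L3]=50
step 11: P1: load  L4  ⟶  SS  (L4)  txn=BusRd+Flush  M[L4]=88
step 12: P0: store L4 := 84  ⟶  MI  (L4)  txn=BusRdX  M[L4]=88
step 13: P0: load  L1  ⟶  SI  (L1)  txn=BusRd  M[L1]=60
step 14: P1: store L1 := 6  ⟶  IM  (L1)  txn=BusRdX  M[L1]=60

invalidations = 1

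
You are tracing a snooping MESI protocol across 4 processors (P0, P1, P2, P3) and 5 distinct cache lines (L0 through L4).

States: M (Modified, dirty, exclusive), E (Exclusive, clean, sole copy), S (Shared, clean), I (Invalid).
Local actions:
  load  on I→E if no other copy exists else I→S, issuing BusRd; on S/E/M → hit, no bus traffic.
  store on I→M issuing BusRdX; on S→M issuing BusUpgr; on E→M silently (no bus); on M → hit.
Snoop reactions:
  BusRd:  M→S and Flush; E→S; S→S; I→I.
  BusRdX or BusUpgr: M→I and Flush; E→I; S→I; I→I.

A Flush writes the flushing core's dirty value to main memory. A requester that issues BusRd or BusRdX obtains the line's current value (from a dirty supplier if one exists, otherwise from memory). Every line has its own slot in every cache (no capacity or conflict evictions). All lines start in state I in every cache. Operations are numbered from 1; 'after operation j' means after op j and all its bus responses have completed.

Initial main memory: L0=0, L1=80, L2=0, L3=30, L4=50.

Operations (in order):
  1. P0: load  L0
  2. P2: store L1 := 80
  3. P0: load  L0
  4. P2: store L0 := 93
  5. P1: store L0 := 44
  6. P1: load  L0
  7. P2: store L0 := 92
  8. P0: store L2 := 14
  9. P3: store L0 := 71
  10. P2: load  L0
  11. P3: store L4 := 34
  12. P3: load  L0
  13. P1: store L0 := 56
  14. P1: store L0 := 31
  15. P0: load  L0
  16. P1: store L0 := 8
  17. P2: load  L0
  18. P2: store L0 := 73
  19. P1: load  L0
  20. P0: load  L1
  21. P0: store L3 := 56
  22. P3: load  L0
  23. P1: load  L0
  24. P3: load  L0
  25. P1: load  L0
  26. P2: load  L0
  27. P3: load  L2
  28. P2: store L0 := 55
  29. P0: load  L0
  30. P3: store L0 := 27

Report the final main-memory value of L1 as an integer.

memory[L1] = 80

  op1 P0: load  L0 → E/I/I/I on L0; bus BusRd; mem=0
  op2 P2: store L1 := 80 → I/I/M/I on L1; bus BusRdX; mem=80
  op3 P0: load  L0 → E/I/I/I on L0; bus (none); mem=0
  op4 P2: store L0 := 93 → I/I/M/I on L0; bus BusRdX; mem=0
  op5 P1: store L0 := 44 → I/M/I/I on L0; bus BusRdX Flush; mem=93
  op6 P1: load  L0 → I/M/I/I on L0; bus (none); mem=93
  op7 P2: store L0 := 92 → I/I/M/I on L0; bus BusRdX Flush; mem=44
  op8 P0: store L2 := 14 → M/I/I/I on L2; bus BusRdX; mem=0
  op9 P3: store L0 := 71 → I/I/I/M on L0; bus BusRdX Flush; mem=92
  op10 P2: load  L0 → I/I/S/S on L0; bus BusRd Flush; mem=71
  op11 P3: store L4 := 34 → I/I/I/M on L4; bus BusRdX; mem=50
  op12 P3: load  L0 → I/I/S/S on L0; bus (none); mem=71
  op13 P1: store L0 := 56 → I/M/I/I on L0; bus BusRdX; mem=71
  op14 P1: store L0 := 31 → I/M/I/I on L0; bus (none); mem=71
  op15 P0: load  L0 → S/S/I/I on L0; bus BusRd Flush; mem=31
  op16 P1: store L0 := 8 → I/M/I/I on L0; bus BusUpgr; mem=31
  op17 P2: load  L0 → I/S/S/I on L0; bus BusRd Flush; mem=8
  op18 P2: store L0 := 73 → I/I/M/I on L0; bus BusUpgr; mem=8
  op19 P1: load  L0 → I/S/S/I on L0; bus BusRd Flush; mem=73
  op20 P0: load  L1 → S/I/S/I on L1; bus BusRd Flush; mem=80
  op21 P0: store L3 := 56 → M/I/I/I on L3; bus BusRdX; mem=30
  op22 P3: load  L0 → I/S/S/S on L0; bus BusRd; mem=73
  op23 P1: load  L0 → I/S/S/S on L0; bus (none); mem=73
  op24 P3: load  L0 → I/S/S/S on L0; bus (none); mem=73
  op25 P1: load  L0 → I/S/S/S on L0; bus (none); mem=73
  op26 P2: load  L0 → I/S/S/S on L0; bus (none); mem=73
  op27 P3: load  L2 → S/I/I/S on L2; bus BusRd Flush; mem=14
  op28 P2: store L0 := 55 → I/I/M/I on L0; bus BusUpgr; mem=73
  op29 P0: load  L0 → S/I/S/I on L0; bus BusRd Flush; mem=55
  op30 P3: store L0 := 27 → I/I/I/M on L0; bus BusRdX; mem=55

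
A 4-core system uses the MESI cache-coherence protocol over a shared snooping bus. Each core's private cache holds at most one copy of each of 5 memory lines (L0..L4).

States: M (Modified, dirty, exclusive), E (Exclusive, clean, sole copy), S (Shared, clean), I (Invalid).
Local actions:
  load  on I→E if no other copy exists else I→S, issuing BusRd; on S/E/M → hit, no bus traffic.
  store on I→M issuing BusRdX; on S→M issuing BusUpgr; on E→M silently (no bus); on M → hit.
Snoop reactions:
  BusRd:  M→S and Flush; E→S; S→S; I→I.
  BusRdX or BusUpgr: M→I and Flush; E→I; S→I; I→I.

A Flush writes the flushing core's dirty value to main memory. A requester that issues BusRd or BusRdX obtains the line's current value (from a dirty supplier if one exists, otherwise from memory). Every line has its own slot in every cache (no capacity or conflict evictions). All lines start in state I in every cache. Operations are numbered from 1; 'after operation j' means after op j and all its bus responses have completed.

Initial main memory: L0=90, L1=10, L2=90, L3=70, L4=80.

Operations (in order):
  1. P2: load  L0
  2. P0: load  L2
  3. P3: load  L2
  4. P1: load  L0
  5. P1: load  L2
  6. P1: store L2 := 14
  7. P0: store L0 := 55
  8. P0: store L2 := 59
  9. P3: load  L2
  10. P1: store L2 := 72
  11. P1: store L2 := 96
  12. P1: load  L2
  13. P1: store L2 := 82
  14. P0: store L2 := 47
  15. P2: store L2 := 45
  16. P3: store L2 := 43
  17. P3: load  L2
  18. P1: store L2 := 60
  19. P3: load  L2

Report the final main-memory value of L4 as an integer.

1. P2: load  L0  bus=[BusRd]  L0: P0=I P1=I P2=E P3=I  mem[L0]=90
2. P0: load  L2  bus=[BusRd]  L2: P0=E P1=I P2=I P3=I  mem[L2]=90
3. P3: load  L2  bus=[BusRd]  L2: P0=S P1=I P2=I P3=S  mem[L2]=90
4. P1: load  L0  bus=[BusRd]  L0: P0=I P1=S P2=S P3=I  mem[L0]=90
5. P1: load  L2  bus=[BusRd]  L2: P0=S P1=S P2=I P3=S  mem[L2]=90
6. P1: store L2 := 14  bus=[BusUpgr]  L2: P0=I P1=M P2=I P3=I  mem[L2]=90
7. P0: store L0 := 55  bus=[BusRdX]  L0: P0=M P1=I P2=I P3=I  mem[L0]=90
8. P0: store L2 := 59  bus=[BusRdX,Flush]  L2: P0=M P1=I P2=I P3=I  mem[L2]=14
9. P3: load  L2  bus=[BusRd,Flush]  L2: P0=S P1=I P2=I P3=S  mem[L2]=59
10. P1: store L2 := 72  bus=[BusRdX]  L2: P0=I P1=M P2=I P3=I  mem[L2]=59
11. P1: store L2 := 96  bus=[-]  L2: P0=I P1=M P2=I P3=I  mem[L2]=59
12. P1: load  L2  bus=[-]  L2: P0=I P1=M P2=I P3=I  mem[L2]=59
13. P1: store L2 := 82  bus=[-]  L2: P0=I P1=M P2=I P3=I  mem[L2]=59
14. P0: store L2 := 47  bus=[BusRdX,Flush]  L2: P0=M P1=I P2=I P3=I  mem[L2]=82
15. P2: store L2 := 45  bus=[BusRdX,Flush]  L2: P0=I P1=I P2=M P3=I  mem[L2]=47
16. P3: store L2 := 43  bus=[BusRdX,Flush]  L2: P0=I P1=I P2=I P3=M  mem[L2]=45
17. P3: load  L2  bus=[-]  L2: P0=I P1=I P2=I P3=M  mem[L2]=45
18. P1: store L2 := 60  bus=[BusRdX,Flush]  L2: P0=I P1=M P2=I P3=I  mem[L2]=43
19. P3: load  L2  bus=[BusRd,Flush]  L2: P0=I P1=S P2=I P3=S  mem[L2]=60

memory[L4] = 80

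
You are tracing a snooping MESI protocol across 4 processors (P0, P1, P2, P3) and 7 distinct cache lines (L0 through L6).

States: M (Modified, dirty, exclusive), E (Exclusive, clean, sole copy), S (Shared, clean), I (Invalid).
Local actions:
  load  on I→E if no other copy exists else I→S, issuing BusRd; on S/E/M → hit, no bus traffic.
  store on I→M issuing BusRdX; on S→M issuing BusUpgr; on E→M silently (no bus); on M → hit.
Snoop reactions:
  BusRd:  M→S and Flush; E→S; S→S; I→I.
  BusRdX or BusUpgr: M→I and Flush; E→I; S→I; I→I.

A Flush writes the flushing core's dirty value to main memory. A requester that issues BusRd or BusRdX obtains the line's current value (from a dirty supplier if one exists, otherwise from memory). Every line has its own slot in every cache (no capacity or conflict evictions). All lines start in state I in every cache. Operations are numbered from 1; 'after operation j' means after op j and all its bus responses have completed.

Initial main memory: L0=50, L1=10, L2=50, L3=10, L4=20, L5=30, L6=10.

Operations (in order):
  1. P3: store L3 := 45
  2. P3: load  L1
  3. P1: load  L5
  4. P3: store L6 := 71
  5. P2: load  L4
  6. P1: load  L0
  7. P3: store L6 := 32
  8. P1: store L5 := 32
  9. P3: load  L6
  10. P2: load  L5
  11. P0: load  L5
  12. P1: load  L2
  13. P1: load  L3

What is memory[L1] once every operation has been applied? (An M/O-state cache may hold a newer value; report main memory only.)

memory[L1] = 10

  op1 P3: store L3 := 45 → I/I/I/M on L3; bus BusRdX; mem=10
  op2 P3: load  L1 → I/I/I/E on L1; bus BusRd; mem=10
  op3 P1: load  L5 → I/E/I/I on L5; bus BusRd; mem=30
  op4 P3: store L6 := 71 → I/I/I/M on L6; bus BusRdX; mem=10
  op5 P2: load  L4 → I/I/E/I on L4; bus BusRd; mem=20
  op6 P1: load  L0 → I/E/I/I on L0; bus BusRd; mem=50
  op7 P3: store L6 := 32 → I/I/I/M on L6; bus (none); mem=10
  op8 P1: store L5 := 32 → I/M/I/I on L5; bus (none); mem=30
  op9 P3: load  L6 → I/I/I/M on L6; bus (none); mem=10
  op10 P2: load  L5 → I/S/S/I on L5; bus BusRd Flush; mem=32
  op11 P0: load  L5 → S/S/S/I on L5; bus BusRd; mem=32
  op12 P1: load  L2 → I/E/I/I on L2; bus BusRd; mem=50
  op13 P1: load  L3 → I/S/I/S on L3; bus BusRd Flush; mem=45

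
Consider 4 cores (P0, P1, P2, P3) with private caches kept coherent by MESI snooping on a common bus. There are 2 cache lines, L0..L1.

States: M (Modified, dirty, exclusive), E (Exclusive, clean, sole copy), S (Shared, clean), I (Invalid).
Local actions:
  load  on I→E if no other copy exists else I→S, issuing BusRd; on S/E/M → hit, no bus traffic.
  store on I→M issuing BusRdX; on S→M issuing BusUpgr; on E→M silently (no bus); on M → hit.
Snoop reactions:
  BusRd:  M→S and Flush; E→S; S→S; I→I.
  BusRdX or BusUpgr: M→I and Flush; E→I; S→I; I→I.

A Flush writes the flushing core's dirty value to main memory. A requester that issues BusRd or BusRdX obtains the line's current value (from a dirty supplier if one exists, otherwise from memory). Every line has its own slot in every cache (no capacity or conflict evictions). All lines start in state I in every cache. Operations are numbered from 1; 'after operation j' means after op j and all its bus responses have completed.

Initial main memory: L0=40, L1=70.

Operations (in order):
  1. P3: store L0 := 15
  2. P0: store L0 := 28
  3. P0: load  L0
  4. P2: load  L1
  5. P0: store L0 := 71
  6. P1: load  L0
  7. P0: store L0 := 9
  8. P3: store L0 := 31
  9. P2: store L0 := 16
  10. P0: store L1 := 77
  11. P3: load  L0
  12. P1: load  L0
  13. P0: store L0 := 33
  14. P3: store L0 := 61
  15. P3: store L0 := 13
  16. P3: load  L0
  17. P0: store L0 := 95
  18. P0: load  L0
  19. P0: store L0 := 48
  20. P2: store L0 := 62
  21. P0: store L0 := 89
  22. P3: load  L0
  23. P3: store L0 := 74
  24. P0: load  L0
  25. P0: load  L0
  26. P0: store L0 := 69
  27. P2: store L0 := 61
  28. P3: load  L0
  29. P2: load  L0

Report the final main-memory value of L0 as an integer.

  op1 P3: store L0 := 15 → I/I/I/M on L0; bus BusRdX; mem=40
  op2 P0: store L0 := 28 → M/I/I/I on L0; bus BusRdX Flush; mem=15
  op3 P0: load  L0 → M/I/I/I on L0; bus (none); mem=15
  op4 P2: load  L1 → I/I/E/I on L1; bus BusRd; mem=70
  op5 P0: store L0 := 71 → M/I/I/I on L0; bus (none); mem=15
  op6 P1: load  L0 → S/S/I/I on L0; bus BusRd Flush; mem=71
  op7 P0: store L0 := 9 → M/I/I/I on L0; bus BusUpgr; mem=71
  op8 P3: store L0 := 31 → I/I/I/M on L0; bus BusRdX Flush; mem=9
  op9 P2: store L0 := 16 → I/I/M/I on L0; bus BusRdX Flush; mem=31
  op10 P0: store L1 := 77 → M/I/I/I on L1; bus BusRdX; mem=70
  op11 P3: load  L0 → I/I/S/S on L0; bus BusRd Flush; mem=16
  op12 P1: load  L0 → I/S/S/S on L0; bus BusRd; mem=16
  op13 P0: store L0 := 33 → M/I/I/I on L0; bus BusRdX; mem=16
  op14 P3: store L0 := 61 → I/I/I/M on L0; bus BusRdX Flush; mem=33
  op15 P3: store L0 := 13 → I/I/I/M on L0; bus (none); mem=33
  op16 P3: load  L0 → I/I/I/M on L0; bus (none); mem=33
  op17 P0: store L0 := 95 → M/I/I/I on L0; bus BusRdX Flush; mem=13
  op18 P0: load  L0 → M/I/I/I on L0; bus (none); mem=13
  op19 P0: store L0 := 48 → M/I/I/I on L0; bus (none); mem=13
  op20 P2: store L0 := 62 → I/I/M/I on L0; bus BusRdX Flush; mem=48
  op21 P0: store L0 := 89 → M/I/I/I on L0; bus BusRdX Flush; mem=62
  op22 P3: load  L0 → S/I/I/S on L0; bus BusRd Flush; mem=89
  op23 P3: store L0 := 74 → I/I/I/M on L0; bus BusUpgr; mem=89
  op24 P0: load  L0 → S/I/I/S on L0; bus BusRd Flush; mem=74
  op25 P0: load  L0 → S/I/I/S on L0; bus (none); mem=74
  op26 P0: store L0 := 69 → M/I/I/I on L0; bus BusUpgr; mem=74
  op27 P2: store L0 := 61 → I/I/M/I on L0; bus BusRdX Flush; mem=69
  op28 P3: load  L0 → I/I/S/S on L0; bus BusRd Flush; mem=61
  op29 P2: load  L0 → I/I/S/S on L0; bus (none); mem=61

memory[L0] = 61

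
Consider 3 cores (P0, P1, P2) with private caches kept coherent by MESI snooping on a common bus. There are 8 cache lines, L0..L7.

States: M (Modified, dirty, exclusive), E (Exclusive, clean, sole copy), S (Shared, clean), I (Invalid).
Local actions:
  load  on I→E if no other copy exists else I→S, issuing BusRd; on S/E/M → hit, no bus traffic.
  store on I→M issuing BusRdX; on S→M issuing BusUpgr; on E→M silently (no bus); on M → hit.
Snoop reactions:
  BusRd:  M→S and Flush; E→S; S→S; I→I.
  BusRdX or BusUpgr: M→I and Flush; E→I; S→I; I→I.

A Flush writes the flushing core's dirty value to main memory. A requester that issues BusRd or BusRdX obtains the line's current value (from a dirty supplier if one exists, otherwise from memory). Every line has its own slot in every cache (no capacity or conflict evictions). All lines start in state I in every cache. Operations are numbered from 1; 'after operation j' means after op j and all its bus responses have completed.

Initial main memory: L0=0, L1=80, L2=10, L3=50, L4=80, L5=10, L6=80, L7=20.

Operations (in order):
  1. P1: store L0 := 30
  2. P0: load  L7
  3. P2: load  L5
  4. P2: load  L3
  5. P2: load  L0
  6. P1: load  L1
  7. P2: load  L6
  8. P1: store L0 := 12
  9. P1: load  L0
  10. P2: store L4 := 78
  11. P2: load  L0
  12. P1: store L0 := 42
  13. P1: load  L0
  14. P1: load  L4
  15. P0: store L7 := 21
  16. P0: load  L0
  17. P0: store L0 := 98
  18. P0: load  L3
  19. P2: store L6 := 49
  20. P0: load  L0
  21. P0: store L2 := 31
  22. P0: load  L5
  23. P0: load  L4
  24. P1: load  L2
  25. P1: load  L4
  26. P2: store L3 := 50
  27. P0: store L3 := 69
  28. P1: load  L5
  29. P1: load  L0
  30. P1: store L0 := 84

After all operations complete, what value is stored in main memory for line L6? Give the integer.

memory[L6] = 80

  op1 P1: store L0 := 30 → I/M/I on L0; bus BusRdX; mem=0
  op2 P0: load  L7 → E/I/I on L7; bus BusRd; mem=20
  op3 P2: load  L5 → I/I/E on L5; bus BusRd; mem=10
  op4 P2: load  L3 → I/I/E on L3; bus BusRd; mem=50
  op5 P2: load  L0 → I/S/S on L0; bus BusRd Flush; mem=30
  op6 P1: load  L1 → I/E/I on L1; bus BusRd; mem=80
  op7 P2: load  L6 → I/I/E on L6; bus BusRd; mem=80
  op8 P1: store L0 := 12 → I/M/I on L0; bus BusUpgr; mem=30
  op9 P1: load  L0 → I/M/I on L0; bus (none); mem=30
  op10 P2: store L4 := 78 → I/I/M on L4; bus BusRdX; mem=80
  op11 P2: load  L0 → I/S/S on L0; bus BusRd Flush; mem=12
  op12 P1: store L0 := 42 → I/M/I on L0; bus BusUpgr; mem=12
  op13 P1: load  L0 → I/M/I on L0; bus (none); mem=12
  op14 P1: load  L4 → I/S/S on L4; bus BusRd Flush; mem=78
  op15 P0: store L7 := 21 → M/I/I on L7; bus (none); mem=20
  op16 P0: load  L0 → S/S/I on L0; bus BusRd Flush; mem=42
  op17 P0: store L0 := 98 → M/I/I on L0; bus BusUpgr; mem=42
  op18 P0: load  L3 → S/I/S on L3; bus BusRd; mem=50
  op19 P2: store L6 := 49 → I/I/M on L6; bus (none); mem=80
  op20 P0: load  L0 → M/I/I on L0; bus (none); mem=42
  op21 P0: store L2 := 31 → M/I/I on L2; bus BusRdX; mem=10
  op22 P0: load  L5 → S/I/S on L5; bus BusRd; mem=10
  op23 P0: load  L4 → S/S/S on L4; bus BusRd; mem=78
  op24 P1: load  L2 → S/S/I on L2; bus BusRd Flush; mem=31
  op25 P1: load  L4 → S/S/S on L4; bus (none); mem=78
  op26 P2: store L3 := 50 → I/I/M on L3; bus BusUpgr; mem=50
  op27 P0: store L3 := 69 → M/I/I on L3; bus BusRdX Flush; mem=50
  op28 P1: load  L5 → S/S/S on L5; bus BusRd; mem=10
  op29 P1: load  L0 → S/S/I on L0; bus BusRd Flush; mem=98
  op30 P1: store L0 := 84 → I/M/I on L0; bus BusUpgr; mem=98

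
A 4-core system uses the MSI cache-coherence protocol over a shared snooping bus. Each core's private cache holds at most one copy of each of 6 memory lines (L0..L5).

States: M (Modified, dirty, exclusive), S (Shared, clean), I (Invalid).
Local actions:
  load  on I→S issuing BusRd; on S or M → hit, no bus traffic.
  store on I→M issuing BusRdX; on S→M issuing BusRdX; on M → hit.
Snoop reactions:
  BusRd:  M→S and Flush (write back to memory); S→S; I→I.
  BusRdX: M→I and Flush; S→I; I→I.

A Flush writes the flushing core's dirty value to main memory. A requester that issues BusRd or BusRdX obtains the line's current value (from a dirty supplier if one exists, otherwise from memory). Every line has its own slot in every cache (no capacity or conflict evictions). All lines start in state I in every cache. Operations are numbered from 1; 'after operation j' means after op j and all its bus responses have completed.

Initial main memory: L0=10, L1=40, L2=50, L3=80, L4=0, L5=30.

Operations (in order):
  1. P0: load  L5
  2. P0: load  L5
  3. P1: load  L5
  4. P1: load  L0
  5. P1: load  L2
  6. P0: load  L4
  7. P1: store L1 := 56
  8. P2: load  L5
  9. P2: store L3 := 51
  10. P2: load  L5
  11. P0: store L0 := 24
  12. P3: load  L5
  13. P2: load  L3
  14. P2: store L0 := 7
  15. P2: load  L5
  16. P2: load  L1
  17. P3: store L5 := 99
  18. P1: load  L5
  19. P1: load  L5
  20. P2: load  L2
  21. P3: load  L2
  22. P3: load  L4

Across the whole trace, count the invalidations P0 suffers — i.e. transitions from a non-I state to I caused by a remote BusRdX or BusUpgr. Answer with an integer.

invalidations = 2

1. P0: load  L5  bus=[BusRd]  L5: P0=S P1=I P2=I P3=I  mem[L5]=30
2. P0: load  L5  bus=[-]  L5: P0=S P1=I P2=I P3=I  mem[L5]=30
3. P1: load  L5  bus=[BusRd]  L5: P0=S P1=S P2=I P3=I  mem[L5]=30
4. P1: load  L0  bus=[BusRd]  L0: P0=I P1=S P2=I P3=I  mem[L0]=10
5. P1: load  L2  bus=[BusRd]  L2: P0=I P1=S P2=I P3=I  mem[L2]=50
6. P0: load  L4  bus=[BusRd]  L4: P0=S P1=I P2=I P3=I  mem[L4]=0
7. P1: store L1 := 56  bus=[BusRdX]  L1: P0=I P1=M P2=I P3=I  mem[L1]=40
8. P2: load  L5  bus=[BusRd]  L5: P0=S P1=S P2=S P3=I  mem[L5]=30
9. P2: store L3 := 51  bus=[BusRdX]  L3: P0=I P1=I P2=M P3=I  mem[L3]=80
10. P2: load  L5  bus=[-]  L5: P0=S P1=S P2=S P3=I  mem[L5]=30
11. P0: store L0 := 24  bus=[BusRdX]  L0: P0=M P1=I P2=I P3=I  mem[L0]=10
12. P3: load  L5  bus=[BusRd]  L5: P0=S P1=S P2=S P3=S  mem[L5]=30
13. P2: load  L3  bus=[-]  L3: P0=I P1=I P2=M P3=I  mem[L3]=80
14. P2: store L0 := 7  bus=[BusRdX,Flush]  L0: P0=I P1=I P2=M P3=I  mem[L0]=24
15. P2: load  L5  bus=[-]  L5: P0=S P1=S P2=S P3=S  mem[L5]=30
16. P2: load  L1  bus=[BusRd,Flush]  L1: P0=I P1=S P2=S P3=I  mem[L1]=56
17. P3: store L5 := 99  bus=[BusRdX]  L5: P0=I P1=I P2=I P3=M  mem[L5]=30
18. P1: load  L5  bus=[BusRd,Flush]  L5: P0=I P1=S P2=I P3=S  mem[L5]=99
19. P1: load  L5  bus=[-]  L5: P0=I P1=S P2=I P3=S  mem[L5]=99
20. P2: load  L2  bus=[BusRd]  L2: P0=I P1=S P2=S P3=I  mem[L2]=50
21. P3: load  L2  bus=[BusRd]  L2: P0=I P1=S P2=S P3=S  mem[L2]=50
22. P3: load  L4  bus=[BusRd]  L4: P0=S P1=I P2=I P3=S  mem[L4]=0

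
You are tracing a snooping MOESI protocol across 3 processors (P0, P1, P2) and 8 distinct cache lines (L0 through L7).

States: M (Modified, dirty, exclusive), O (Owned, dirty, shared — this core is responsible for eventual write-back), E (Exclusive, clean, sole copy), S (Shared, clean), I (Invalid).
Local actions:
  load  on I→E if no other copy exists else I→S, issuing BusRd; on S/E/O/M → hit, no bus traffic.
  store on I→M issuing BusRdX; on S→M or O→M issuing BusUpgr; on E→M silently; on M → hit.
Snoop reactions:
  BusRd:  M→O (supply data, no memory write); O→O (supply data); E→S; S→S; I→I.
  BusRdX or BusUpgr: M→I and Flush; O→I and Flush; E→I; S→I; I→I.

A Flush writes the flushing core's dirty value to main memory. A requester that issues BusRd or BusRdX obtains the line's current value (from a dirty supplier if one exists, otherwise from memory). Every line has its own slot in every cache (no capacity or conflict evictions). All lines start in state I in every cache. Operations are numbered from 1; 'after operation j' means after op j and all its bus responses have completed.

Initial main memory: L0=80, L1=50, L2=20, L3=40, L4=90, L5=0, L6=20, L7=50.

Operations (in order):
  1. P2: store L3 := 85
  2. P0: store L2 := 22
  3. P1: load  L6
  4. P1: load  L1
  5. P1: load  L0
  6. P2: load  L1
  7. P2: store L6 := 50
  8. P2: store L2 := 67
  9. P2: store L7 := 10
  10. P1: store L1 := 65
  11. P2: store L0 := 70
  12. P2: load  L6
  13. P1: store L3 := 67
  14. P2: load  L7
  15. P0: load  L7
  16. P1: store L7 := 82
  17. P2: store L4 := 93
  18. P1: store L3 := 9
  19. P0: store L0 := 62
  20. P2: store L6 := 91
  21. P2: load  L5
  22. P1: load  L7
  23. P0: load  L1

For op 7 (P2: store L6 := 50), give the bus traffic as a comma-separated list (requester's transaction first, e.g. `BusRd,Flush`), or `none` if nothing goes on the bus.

step 1: P2: store L3 := 85  ⟶  IIM  (L3)  txn=BusRdX  M[L3]=40
step 2: P0: store L2 := 22  ⟶  MII  (L2)  txn=BusRdX  M[L2]=20
step 3: P1: load  L6  ⟶  IEI  (L6)  txn=BusRd  M[L6]=20
step 4: P1: load  L1  ⟶  IEI  (L1)  txn=BusRd  M[L1]=50
step 5: P1: load  L0  ⟶  IEI  (L0)  txn=BusRd  M[L0]=80
step 6: P2: load  L1  ⟶  ISS  (L1)  txn=BusRd  M[L1]=50
step 7: P2: store L6 := 50  ⟶  IIM  (L6)  txn=BusRdX  M[L6]=20
step 8: P2: store L2 := 67  ⟶  IIM  (L2)  txn=BusRdX+Flush  M[L2]=22
step 9: P2: store L7 := 10  ⟶  IIM  (L7)  txn=BusRdX  M[L7]=50
step 10: P1: store L1 := 65  ⟶  IMI  (L1)  txn=BusUpgr  M[L1]=50
step 11: P2: store L0 := 70  ⟶  IIM  (L0)  txn=BusRdX  M[L0]=80
step 12: P2: load  L6  ⟶  IIM  (L6)  txn=∅  M[L6]=20
step 13: P1: store L3 := 67  ⟶  IMI  (L3)  txn=BusRdX+Flush  M[L3]=85
step 14: P2: load  L7  ⟶  IIM  (L7)  txn=∅  M[L7]=50
step 15: P0: load  L7  ⟶  SIO  (L7)  txn=BusRd  M[L7]=50
step 16: P1: store L7 := 82  ⟶  IMI  (L7)  txn=BusRdX+Flush  M[L7]=10
step 17: P2: store L4 := 93  ⟶  IIM  (L4)  txn=BusRdX  M[L4]=90
step 18: P1: store L3 := 9  ⟶  IMI  (L3)  txn=∅  M[L3]=85
step 19: P0: store L0 := 62  ⟶  MII  (L0)  txn=BusRdX+Flush  M[L0]=70
step 20: P2: store L6 := 91  ⟶  IIM  (L6)  txn=∅  M[L6]=20
step 21: P2: load  L5  ⟶  IIE  (L5)  txn=BusRd  M[L5]=0
step 22: P1: load  L7  ⟶  IMI  (L7)  txn=∅  M[L7]=10
step 23: P0: load  L1  ⟶  SOI  (L1)  txn=BusRd  M[L1]=50

bus = BusRdX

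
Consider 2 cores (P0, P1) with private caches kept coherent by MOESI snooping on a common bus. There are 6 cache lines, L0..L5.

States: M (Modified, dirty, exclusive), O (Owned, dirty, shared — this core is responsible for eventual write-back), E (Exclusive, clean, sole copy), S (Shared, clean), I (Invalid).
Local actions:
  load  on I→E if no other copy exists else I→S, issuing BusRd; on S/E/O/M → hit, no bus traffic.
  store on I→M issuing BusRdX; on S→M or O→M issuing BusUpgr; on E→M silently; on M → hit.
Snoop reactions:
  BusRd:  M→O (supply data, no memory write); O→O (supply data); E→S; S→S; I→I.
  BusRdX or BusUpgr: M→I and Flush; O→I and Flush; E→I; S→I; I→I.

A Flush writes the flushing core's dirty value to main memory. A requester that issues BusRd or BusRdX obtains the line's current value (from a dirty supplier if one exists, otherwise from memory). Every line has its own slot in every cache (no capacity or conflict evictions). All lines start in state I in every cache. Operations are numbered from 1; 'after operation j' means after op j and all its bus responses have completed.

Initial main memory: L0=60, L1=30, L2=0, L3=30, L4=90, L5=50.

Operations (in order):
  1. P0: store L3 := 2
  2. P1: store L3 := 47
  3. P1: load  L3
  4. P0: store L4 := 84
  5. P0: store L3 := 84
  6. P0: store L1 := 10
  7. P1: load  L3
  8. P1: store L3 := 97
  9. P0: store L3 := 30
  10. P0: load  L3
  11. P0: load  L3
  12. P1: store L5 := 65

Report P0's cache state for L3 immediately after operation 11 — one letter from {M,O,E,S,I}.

[1] P0: store L3 := 2 | P0:M(2), P1:I | bus: BusRdX
[2] P1: store L3 := 47 | P0:I, P1:M(47) | bus: BusRdX,Flush
[3] P1: load  L3 | P0:I, P1:M(47) | bus: none
[4] P0: store L4 := 84 | P0:M(84), P1:I | bus: BusRdX
[5] P0: store L3 := 84 | P0:M(84), P1:I | bus: BusRdX,Flush
[6] P0: store L1 := 10 | P0:M(10), P1:I | bus: BusRdX
[7] P1: load  L3 | P0:O(84), P1:S(84) | bus: BusRd
[8] P1: store L3 := 97 | P0:I, P1:M(97) | bus: BusUpgr,Flush
[9] P0: store L3 := 30 | P0:M(30), P1:I | bus: BusRdX,Flush
[10] P0: load  L3 | P0:M(30), P1:I | bus: none
[11] P0: load  L3 | P0:M(30), P1:I | bus: none
[12] P1: store L5 := 65 | P0:I, P1:M(65) | bus: BusRdX

state = M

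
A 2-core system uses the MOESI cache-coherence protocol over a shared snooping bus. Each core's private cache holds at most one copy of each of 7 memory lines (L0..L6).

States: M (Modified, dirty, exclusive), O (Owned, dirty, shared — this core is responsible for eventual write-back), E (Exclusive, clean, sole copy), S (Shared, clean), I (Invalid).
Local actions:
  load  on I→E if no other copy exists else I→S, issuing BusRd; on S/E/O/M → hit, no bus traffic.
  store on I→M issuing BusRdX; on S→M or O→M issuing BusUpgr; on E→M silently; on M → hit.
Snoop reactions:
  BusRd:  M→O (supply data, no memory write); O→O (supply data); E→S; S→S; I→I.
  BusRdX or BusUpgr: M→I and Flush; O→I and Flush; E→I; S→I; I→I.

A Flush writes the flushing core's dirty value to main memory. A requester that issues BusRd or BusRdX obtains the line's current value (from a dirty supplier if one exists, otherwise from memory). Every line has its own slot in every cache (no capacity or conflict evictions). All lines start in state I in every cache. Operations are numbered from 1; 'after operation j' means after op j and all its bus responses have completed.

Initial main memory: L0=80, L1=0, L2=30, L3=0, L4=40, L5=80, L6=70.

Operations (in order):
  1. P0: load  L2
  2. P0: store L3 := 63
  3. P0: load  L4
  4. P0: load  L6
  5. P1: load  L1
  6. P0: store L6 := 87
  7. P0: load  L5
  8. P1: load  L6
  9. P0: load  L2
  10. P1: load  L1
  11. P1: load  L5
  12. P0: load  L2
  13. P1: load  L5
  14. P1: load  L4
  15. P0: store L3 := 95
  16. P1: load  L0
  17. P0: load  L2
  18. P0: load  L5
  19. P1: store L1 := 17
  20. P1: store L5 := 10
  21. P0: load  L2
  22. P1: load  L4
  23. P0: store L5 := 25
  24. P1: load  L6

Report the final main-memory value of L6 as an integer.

memory[L6] = 70

  op1 P0: load  L2 → E/I on L2; bus BusRd; mem=30
  op2 P0: store L3 := 63 → M/I on L3; bus BusRdX; mem=0
  op3 P0: load  L4 → E/I on L4; bus BusRd; mem=40
  op4 P0: load  L6 → E/I on L6; bus BusRd; mem=70
  op5 P1: load  L1 → I/E on L1; bus BusRd; mem=0
  op6 P0: store L6 := 87 → M/I on L6; bus (none); mem=70
  op7 P0: load  L5 → E/I on L5; bus BusRd; mem=80
  op8 P1: load  L6 → O/S on L6; bus BusRd; mem=70
  op9 P0: load  L2 → E/I on L2; bus (none); mem=30
  op10 P1: load  L1 → I/E on L1; bus (none); mem=0
  op11 P1: load  L5 → S/S on L5; bus BusRd; mem=80
  op12 P0: load  L2 → E/I on L2; bus (none); mem=30
  op13 P1: load  L5 → S/S on L5; bus (none); mem=80
  op14 P1: load  L4 → S/S on L4; bus BusRd; mem=40
  op15 P0: store L3 := 95 → M/I on L3; bus (none); mem=0
  op16 P1: load  L0 → I/E on L0; bus BusRd; mem=80
  op17 P0: load  L2 → E/I on L2; bus (none); mem=30
  op18 P0: load  L5 → S/S on L5; bus (none); mem=80
  op19 P1: store L1 := 17 → I/M on L1; bus (none); mem=0
  op20 P1: store L5 := 10 → I/M on L5; bus BusUpgr; mem=80
  op21 P0: load  L2 → E/I on L2; bus (none); mem=30
  op22 P1: load  L4 → S/S on L4; bus (none); mem=40
  op23 P0: store L5 := 25 → M/I on L5; bus BusRdX Flush; mem=10
  op24 P1: load  L6 → O/S on L6; bus (none); mem=70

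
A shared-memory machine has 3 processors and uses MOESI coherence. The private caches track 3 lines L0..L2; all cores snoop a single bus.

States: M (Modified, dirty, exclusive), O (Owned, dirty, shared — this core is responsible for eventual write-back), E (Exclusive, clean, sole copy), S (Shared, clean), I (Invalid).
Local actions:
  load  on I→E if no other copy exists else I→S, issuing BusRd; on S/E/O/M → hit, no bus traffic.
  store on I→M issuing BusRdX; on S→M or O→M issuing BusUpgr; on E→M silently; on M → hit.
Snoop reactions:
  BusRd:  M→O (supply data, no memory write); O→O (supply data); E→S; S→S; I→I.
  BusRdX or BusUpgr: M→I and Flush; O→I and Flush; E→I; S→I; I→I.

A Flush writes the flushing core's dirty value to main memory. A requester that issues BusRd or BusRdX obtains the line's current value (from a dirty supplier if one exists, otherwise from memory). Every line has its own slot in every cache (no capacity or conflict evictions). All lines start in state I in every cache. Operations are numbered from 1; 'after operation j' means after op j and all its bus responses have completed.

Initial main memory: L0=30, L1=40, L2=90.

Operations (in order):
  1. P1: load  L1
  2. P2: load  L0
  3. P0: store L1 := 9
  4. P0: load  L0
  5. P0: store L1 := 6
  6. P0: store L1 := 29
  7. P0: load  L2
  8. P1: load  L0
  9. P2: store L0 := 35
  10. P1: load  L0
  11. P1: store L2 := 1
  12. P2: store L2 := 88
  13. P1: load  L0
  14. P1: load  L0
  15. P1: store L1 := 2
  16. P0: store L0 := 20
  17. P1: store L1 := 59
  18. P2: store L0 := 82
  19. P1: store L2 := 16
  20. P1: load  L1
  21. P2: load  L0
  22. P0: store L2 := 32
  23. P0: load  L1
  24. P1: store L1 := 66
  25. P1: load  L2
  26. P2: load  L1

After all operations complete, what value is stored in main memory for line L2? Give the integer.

  op1 P1: load  L1 → I/E/I on L1; bus BusRd; mem=40
  op2 P2: load  L0 → I/I/E on L0; bus BusRd; mem=30
  op3 P0: store L1 := 9 → M/I/I on L1; bus BusRdX; mem=40
  op4 P0: load  L0 → S/I/S on L0; bus BusRd; mem=30
  op5 P0: store L1 := 6 → M/I/I on L1; bus (none); mem=40
  op6 P0: store L1 := 29 → M/I/I on L1; bus (none); mem=40
  op7 P0: load  L2 → E/I/I on L2; bus BusRd; mem=90
  op8 P1: load  L0 → S/S/S on L0; bus BusRd; mem=30
  op9 P2: store L0 := 35 → I/I/M on L0; bus BusUpgr; mem=30
  op10 P1: load  L0 → I/S/O on L0; bus BusRd; mem=30
  op11 P1: store L2 := 1 → I/M/I on L2; bus BusRdX; mem=90
  op12 P2: store L2 := 88 → I/I/M on L2; bus BusRdX Flush; mem=1
  op13 P1: load  L0 → I/S/O on L0; bus (none); mem=30
  op14 P1: load  L0 → I/S/O on L0; bus (none); mem=30
  op15 P1: store L1 := 2 → I/M/I on L1; bus BusRdX Flush; mem=29
  op16 P0: store L0 := 20 → M/I/I on L0; bus BusRdX Flush; mem=35
  op17 P1: store L1 := 59 → I/M/I on L1; bus (none); mem=29
  op18 P2: store L0 := 82 → I/I/M on L0; bus BusRdX Flush; mem=20
  op19 P1: store L2 := 16 → I/M/I on L2; bus BusRdX Flush; mem=88
  op20 P1: load  L1 → I/M/I on L1; bus (none); mem=29
  op21 P2: load  L0 → I/I/M on L0; bus (none); mem=20
  op22 P0: store L2 := 32 → M/I/I on L2; bus BusRdX Flush; mem=16
  op23 P0: load  L1 → S/O/I on L1; bus BusRd; mem=29
  op24 P1: store L1 := 66 → I/M/I on L1; bus BusUpgr; mem=29
  op25 P1: load  L2 → O/S/I on L2; bus BusRd; mem=16
  op26 P2: load  L1 → I/O/S on L1; bus BusRd; mem=29

memory[L2] = 16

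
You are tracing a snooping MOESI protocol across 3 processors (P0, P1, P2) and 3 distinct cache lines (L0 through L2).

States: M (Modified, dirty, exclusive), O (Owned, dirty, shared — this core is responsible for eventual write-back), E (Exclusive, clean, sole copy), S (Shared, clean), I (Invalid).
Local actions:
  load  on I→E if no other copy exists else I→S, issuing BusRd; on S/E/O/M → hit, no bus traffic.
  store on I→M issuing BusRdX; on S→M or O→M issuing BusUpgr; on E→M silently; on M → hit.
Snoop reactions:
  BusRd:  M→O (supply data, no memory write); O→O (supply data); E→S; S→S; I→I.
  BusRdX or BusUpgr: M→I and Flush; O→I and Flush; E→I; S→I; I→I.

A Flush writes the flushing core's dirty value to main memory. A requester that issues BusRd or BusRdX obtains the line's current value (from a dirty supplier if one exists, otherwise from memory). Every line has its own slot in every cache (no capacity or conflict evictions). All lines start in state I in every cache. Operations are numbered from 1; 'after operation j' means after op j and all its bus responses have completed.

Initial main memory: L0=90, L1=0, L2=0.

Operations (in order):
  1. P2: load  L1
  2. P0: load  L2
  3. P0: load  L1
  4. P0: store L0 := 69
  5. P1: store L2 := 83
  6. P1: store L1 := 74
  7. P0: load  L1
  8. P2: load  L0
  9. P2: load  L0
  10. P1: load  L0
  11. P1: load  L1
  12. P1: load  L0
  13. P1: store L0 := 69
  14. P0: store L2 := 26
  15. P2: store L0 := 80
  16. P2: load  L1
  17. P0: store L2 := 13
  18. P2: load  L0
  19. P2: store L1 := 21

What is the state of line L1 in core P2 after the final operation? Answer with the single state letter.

state = M

[1] P2: load  L1 | P0:I, P1:I, P2:E(0) | bus: BusRd
[2] P0: load  L2 | P0:E(0), P1:I, P2:I | bus: BusRd
[3] P0: load  L1 | P0:S(0), P1:I, P2:S(0) | bus: BusRd
[4] P0: store L0 := 69 | P0:M(69), P1:I, P2:I | bus: BusRdX
[5] P1: store L2 := 83 | P0:I, P1:M(83), P2:I | bus: BusRdX
[6] P1: store L1 := 74 | P0:I, P1:M(74), P2:I | bus: BusRdX
[7] P0: load  L1 | P0:S(74), P1:O(74), P2:I | bus: BusRd
[8] P2: load  L0 | P0:O(69), P1:I, P2:S(69) | bus: BusRd
[9] P2: load  L0 | P0:O(69), P1:I, P2:S(69) | bus: none
[10] P1: load  L0 | P0:O(69), P1:S(69), P2:S(69) | bus: BusRd
[11] P1: load  L1 | P0:S(74), P1:O(74), P2:I | bus: none
[12] P1: load  L0 | P0:O(69), P1:S(69), P2:S(69) | bus: none
[13] P1: store L0 := 69 | P0:I, P1:M(69), P2:I | bus: BusUpgr,Flush
[14] P0: store L2 := 26 | P0:M(26), P1:I, P2:I | bus: BusRdX,Flush
[15] P2: store L0 := 80 | P0:I, P1:I, P2:M(80) | bus: BusRdX,Flush
[16] P2: load  L1 | P0:S(74), P1:O(74), P2:S(74) | bus: BusRd
[17] P0: store L2 := 13 | P0:M(13), P1:I, P2:I | bus: none
[18] P2: load  L0 | P0:I, P1:I, P2:M(80) | bus: none
[19] P2: store L1 := 21 | P0:I, P1:I, P2:M(21) | bus: BusUpgr,Flush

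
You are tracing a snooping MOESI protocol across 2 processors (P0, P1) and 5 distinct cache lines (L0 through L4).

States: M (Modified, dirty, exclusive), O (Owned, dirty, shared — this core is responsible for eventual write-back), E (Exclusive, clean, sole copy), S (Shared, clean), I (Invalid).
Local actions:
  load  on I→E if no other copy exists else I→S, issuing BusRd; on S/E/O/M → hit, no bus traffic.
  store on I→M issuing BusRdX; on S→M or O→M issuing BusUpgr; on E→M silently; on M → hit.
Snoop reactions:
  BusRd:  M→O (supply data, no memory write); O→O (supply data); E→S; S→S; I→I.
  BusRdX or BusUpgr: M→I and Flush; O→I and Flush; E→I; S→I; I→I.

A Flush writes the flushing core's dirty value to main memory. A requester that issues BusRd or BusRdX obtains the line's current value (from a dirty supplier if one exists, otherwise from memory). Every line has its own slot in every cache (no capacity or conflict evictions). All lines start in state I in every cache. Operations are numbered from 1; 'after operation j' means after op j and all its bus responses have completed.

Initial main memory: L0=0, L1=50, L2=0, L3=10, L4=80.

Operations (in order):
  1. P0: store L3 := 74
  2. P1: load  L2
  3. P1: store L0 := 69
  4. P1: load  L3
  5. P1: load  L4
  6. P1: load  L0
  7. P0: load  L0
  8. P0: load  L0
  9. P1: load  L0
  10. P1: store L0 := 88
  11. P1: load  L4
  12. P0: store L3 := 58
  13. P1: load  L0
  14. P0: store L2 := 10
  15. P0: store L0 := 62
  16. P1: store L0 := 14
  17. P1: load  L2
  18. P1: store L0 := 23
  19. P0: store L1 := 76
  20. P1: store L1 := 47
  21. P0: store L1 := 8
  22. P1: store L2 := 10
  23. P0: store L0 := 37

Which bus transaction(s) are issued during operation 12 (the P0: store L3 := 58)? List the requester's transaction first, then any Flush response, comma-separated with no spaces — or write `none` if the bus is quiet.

1. P0: store L3 := 74  bus=[BusRdX]  L3: P0=M P1=I  mem[L3]=10
2. P1: load  L2  bus=[BusRd]  L2: P0=I P1=E  mem[L2]=0
3. P1: store L0 := 69  bus=[BusRdX]  L0: P0=I P1=M  mem[L0]=0
4. P1: load  L3  bus=[BusRd]  L3: P0=O P1=S  mem[L3]=10
5. P1: load  L4  bus=[BusRd]  L4: P0=I P1=E  mem[L4]=80
6. P1: load  L0  bus=[-]  L0: P0=I P1=M  mem[L0]=0
7. P0: load  L0  bus=[BusRd]  L0: P0=S P1=O  mem[L0]=0
8. P0: load  L0  bus=[-]  L0: P0=S P1=O  mem[L0]=0
9. P1: load  L0  bus=[-]  L0: P0=S P1=O  mem[L0]=0
10. P1: store L0 := 88  bus=[BusUpgr]  L0: P0=I P1=M  mem[L0]=0
11. P1: load  L4  bus=[-]  L4: P0=I P1=E  mem[L4]=80
12. P0: store L3 := 58  bus=[BusUpgr]  L3: P0=M P1=I  mem[L3]=10
13. P1: load  L0  bus=[-]  L0: P0=I P1=M  mem[L0]=0
14. P0: store L2 := 10  bus=[BusRdX]  L2: P0=M P1=I  mem[L2]=0
15. P0: store L0 := 62  bus=[BusRdX,Flush]  L0: P0=M P1=I  mem[L0]=88
16. P1: store L0 := 14  bus=[BusRdX,Flush]  L0: P0=I P1=M  mem[L0]=62
17. P1: load  L2  bus=[BusRd]  L2: P0=O P1=S  mem[L2]=0
18. P1: store L0 := 23  bus=[-]  L0: P0=I P1=M  mem[L0]=62
19. P0: store L1 := 76  bus=[BusRdX]  L1: P0=M P1=I  mem[L1]=50
20. P1: store L1 := 47  bus=[BusRdX,Flush]  L1: P0=I P1=M  mem[L1]=76
21. P0: store L1 := 8  bus=[BusRdX,Flush]  L1: P0=M P1=I  mem[L1]=47
22. P1: store L2 := 10  bus=[BusUpgr,Flush]  L2: P0=I P1=M  mem[L2]=10
23. P0: store L0 := 37  bus=[BusRdX,Flush]  L0: P0=M P1=I  mem[L0]=23

bus = BusUpgr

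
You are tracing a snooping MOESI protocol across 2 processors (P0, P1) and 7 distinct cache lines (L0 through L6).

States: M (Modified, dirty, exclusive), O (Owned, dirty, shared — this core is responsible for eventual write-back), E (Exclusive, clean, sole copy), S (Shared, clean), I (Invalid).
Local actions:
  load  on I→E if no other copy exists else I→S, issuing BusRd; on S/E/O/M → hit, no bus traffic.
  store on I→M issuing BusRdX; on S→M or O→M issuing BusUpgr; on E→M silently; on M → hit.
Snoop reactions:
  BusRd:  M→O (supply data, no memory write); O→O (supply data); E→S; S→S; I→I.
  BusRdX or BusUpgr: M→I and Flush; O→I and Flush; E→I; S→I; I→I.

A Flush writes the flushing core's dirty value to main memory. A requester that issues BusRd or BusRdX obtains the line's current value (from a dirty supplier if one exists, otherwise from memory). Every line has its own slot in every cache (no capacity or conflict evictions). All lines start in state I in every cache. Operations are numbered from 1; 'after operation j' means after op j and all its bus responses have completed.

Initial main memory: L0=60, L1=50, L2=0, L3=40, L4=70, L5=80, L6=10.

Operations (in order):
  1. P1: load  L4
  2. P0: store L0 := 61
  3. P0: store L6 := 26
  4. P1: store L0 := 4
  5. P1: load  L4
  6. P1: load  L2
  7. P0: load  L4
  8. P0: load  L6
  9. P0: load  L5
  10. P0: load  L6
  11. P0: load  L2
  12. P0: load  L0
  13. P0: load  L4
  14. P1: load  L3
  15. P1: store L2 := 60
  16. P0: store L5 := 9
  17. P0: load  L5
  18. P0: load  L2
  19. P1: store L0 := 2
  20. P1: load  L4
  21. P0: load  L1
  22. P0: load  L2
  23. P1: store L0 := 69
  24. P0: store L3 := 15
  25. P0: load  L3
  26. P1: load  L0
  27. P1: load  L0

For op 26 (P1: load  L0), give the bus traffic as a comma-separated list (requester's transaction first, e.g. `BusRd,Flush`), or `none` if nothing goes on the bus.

step 1: P1: load  L4  ⟶  IE  (L4)  txn=BusRd  M[L4]=70
step 2: P0: store L0 := 61  ⟶  MI  (L0)  txn=BusRdX  M[L0]=60
step 3: P0: store L6 := 26  ⟶  MI  (L6)  txn=BusRdX  M[L6]=10
step 4: P1: store L0 := 4  ⟶  IM  (L0)  txn=BusRdX+Flush  M[L0]=61
step 5: P1: load  L4  ⟶  IE  (L4)  txn=∅  M[L4]=70
step 6: P1: load  L2  ⟶  IE  (L2)  txn=BusRd  M[L2]=0
step 7: P0: load  L4  ⟶  SS  (L4)  txn=BusRd  M[L4]=70
step 8: P0: load  L6  ⟶  MI  (L6)  txn=∅  M[L6]=10
step 9: P0: load  L5  ⟶  EI  (L5)  txn=BusRd  M[L5]=80
step 10: P0: load  L6  ⟶  MI  (L6)  txn=∅  M[L6]=10
step 11: P0: load  L2  ⟶  SS  (L2)  txn=BusRd  M[L2]=0
step 12: P0: load  L0  ⟶  SO  (L0)  txn=BusRd  M[L0]=61
step 13: P0: load  L4  ⟶  SS  (L4)  txn=∅  M[L4]=70
step 14: P1: load  L3  ⟶  IE  (L3)  txn=BusRd  M[L3]=40
step 15: P1: store L2 := 60  ⟶  IM  (L2)  txn=BusUpgr  M[L2]=0
step 16: P0: store L5 := 9  ⟶  MI  (L5)  txn=∅  M[L5]=80
step 17: P0: load  L5  ⟶  MI  (L5)  txn=∅  M[L5]=80
step 18: P0: load  L2  ⟶  SO  (L2)  txn=BusRd  M[L2]=0
step 19: P1: store L0 := 2  ⟶  IM  (L0)  txn=BusUpgr  M[L0]=61
step 20: P1: load  L4  ⟶  SS  (L4)  txn=∅  M[L4]=70
step 21: P0: load  L1  ⟶  EI  (L1)  txn=BusRd  M[L1]=50
step 22: P0: load  L2  ⟶  SO  (L2)  txn=∅  M[L2]=0
step 23: P1: store L0 := 69  ⟶  IM  (L0)  txn=∅  M[L0]=61
step 24: P0: store L3 := 15  ⟶  MI  (L3)  txn=BusRdX  M[L3]=40
step 25: P0: load  L3  ⟶  MI  (L3)  txn=∅  M[L3]=40
step 26: P1: load  L0  ⟶  IM  (L0)  txn=∅  M[L0]=61
step 27: P1: load  L0  ⟶  IM  (L0)  txn=∅  M[L0]=61

bus = none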